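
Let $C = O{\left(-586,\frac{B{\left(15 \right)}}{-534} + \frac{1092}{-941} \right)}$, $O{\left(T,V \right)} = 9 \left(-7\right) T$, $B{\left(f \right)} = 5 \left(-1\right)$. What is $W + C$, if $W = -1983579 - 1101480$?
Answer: $-3048141$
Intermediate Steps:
$B{\left(f \right)} = -5$
$O{\left(T,V \right)} = - 63 T$
$C = 36918$ ($C = \left(-63\right) \left(-586\right) = 36918$)
$W = -3085059$ ($W = -1983579 - 1101480 = -3085059$)
$W + C = -3085059 + 36918 = -3048141$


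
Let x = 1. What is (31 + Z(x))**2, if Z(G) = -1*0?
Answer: 961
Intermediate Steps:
Z(G) = 0
(31 + Z(x))**2 = (31 + 0)**2 = 31**2 = 961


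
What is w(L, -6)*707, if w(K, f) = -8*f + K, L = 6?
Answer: 38178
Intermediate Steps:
w(K, f) = K - 8*f
w(L, -6)*707 = (6 - 8*(-6))*707 = (6 + 48)*707 = 54*707 = 38178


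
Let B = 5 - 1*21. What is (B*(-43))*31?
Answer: 21328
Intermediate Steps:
B = -16 (B = 5 - 21 = -16)
(B*(-43))*31 = -16*(-43)*31 = 688*31 = 21328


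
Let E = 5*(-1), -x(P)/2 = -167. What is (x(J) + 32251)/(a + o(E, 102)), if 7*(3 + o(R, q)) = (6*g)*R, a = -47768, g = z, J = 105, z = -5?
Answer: -228095/334247 ≈ -0.68241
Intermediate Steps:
x(P) = 334 (x(P) = -2*(-167) = 334)
g = -5
E = -5
o(R, q) = -3 - 30*R/7 (o(R, q) = -3 + ((6*(-5))*R)/7 = -3 + (-30*R)/7 = -3 - 30*R/7)
(x(J) + 32251)/(a + o(E, 102)) = (334 + 32251)/(-47768 + (-3 - 30/7*(-5))) = 32585/(-47768 + (-3 + 150/7)) = 32585/(-47768 + 129/7) = 32585/(-334247/7) = 32585*(-7/334247) = -228095/334247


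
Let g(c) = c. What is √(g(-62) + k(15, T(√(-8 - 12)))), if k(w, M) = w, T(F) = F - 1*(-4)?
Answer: I*√47 ≈ 6.8557*I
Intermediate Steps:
T(F) = 4 + F (T(F) = F + 4 = 4 + F)
√(g(-62) + k(15, T(√(-8 - 12)))) = √(-62 + 15) = √(-47) = I*√47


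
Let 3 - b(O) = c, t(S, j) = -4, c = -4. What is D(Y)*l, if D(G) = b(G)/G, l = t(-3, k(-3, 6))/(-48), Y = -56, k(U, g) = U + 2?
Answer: -1/96 ≈ -0.010417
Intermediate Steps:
k(U, g) = 2 + U
b(O) = 7 (b(O) = 3 - 1*(-4) = 3 + 4 = 7)
l = 1/12 (l = -4/(-48) = -4*(-1/48) = 1/12 ≈ 0.083333)
D(G) = 7/G
D(Y)*l = (7/(-56))*(1/12) = (7*(-1/56))*(1/12) = -⅛*1/12 = -1/96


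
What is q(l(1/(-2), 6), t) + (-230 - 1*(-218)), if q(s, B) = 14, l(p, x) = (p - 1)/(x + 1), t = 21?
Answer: 2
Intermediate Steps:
l(p, x) = (-1 + p)/(1 + x)
q(l(1/(-2), 6), t) + (-230 - 1*(-218)) = 14 + (-230 - 1*(-218)) = 14 + (-230 + 218) = 14 - 12 = 2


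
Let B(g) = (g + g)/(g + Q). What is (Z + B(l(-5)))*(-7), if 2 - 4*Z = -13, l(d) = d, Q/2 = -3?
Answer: -1435/44 ≈ -32.614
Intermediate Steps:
Q = -6 (Q = 2*(-3) = -6)
Z = 15/4 (Z = ½ - ¼*(-13) = ½ + 13/4 = 15/4 ≈ 3.7500)
B(g) = 2*g/(-6 + g) (B(g) = (g + g)/(g - 6) = (2*g)/(-6 + g) = 2*g/(-6 + g))
(Z + B(l(-5)))*(-7) = (15/4 + 2*(-5)/(-6 - 5))*(-7) = (15/4 + 2*(-5)/(-11))*(-7) = (15/4 + 2*(-5)*(-1/11))*(-7) = (15/4 + 10/11)*(-7) = (205/44)*(-7) = -1435/44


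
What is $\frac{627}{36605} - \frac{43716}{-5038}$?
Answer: $\frac{801691503}{92207995} \approx 8.6944$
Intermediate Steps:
$\frac{627}{36605} - \frac{43716}{-5038} = 627 \cdot \frac{1}{36605} - - \frac{21858}{2519} = \frac{627}{36605} + \frac{21858}{2519} = \frac{801691503}{92207995}$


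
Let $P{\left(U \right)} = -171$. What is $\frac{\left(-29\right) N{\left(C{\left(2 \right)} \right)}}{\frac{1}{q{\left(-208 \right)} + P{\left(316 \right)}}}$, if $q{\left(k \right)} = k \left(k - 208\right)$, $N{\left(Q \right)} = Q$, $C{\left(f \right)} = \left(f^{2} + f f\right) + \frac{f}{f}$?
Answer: $-22539177$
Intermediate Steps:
$C{\left(f \right)} = 1 + 2 f^{2}$ ($C{\left(f \right)} = \left(f^{2} + f^{2}\right) + 1 = 2 f^{2} + 1 = 1 + 2 f^{2}$)
$q{\left(k \right)} = k \left(-208 + k\right)$
$\frac{\left(-29\right) N{\left(C{\left(2 \right)} \right)}}{\frac{1}{q{\left(-208 \right)} + P{\left(316 \right)}}} = \frac{\left(-29\right) \left(1 + 2 \cdot 2^{2}\right)}{\frac{1}{- 208 \left(-208 - 208\right) - 171}} = \frac{\left(-29\right) \left(1 + 2 \cdot 4\right)}{\frac{1}{\left(-208\right) \left(-416\right) - 171}} = \frac{\left(-29\right) \left(1 + 8\right)}{\frac{1}{86528 - 171}} = \frac{\left(-29\right) 9}{\frac{1}{86357}} = - 261 \frac{1}{\frac{1}{86357}} = \left(-261\right) 86357 = -22539177$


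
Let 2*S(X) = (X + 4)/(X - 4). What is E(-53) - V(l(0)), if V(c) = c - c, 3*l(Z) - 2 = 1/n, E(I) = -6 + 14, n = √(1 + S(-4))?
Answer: 8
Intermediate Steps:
S(X) = (4 + X)/(2*(-4 + X)) (S(X) = ((X + 4)/(X - 4))/2 = ((4 + X)/(-4 + X))/2 = (4 + X)/(2*(-4 + X)))
n = 1 (n = √(1 + (4 - 4)/(2*(-4 - 4))) = √(1 + (½)*0/(-8)) = √(1 + (½)*(-⅛)*0) = √(1 + 0) = √1 = 1)
E(I) = 8
l(Z) = 1 (l(Z) = ⅔ + (⅓)/1 = ⅔ + (⅓)*1 = ⅔ + ⅓ = 1)
V(c) = 0
E(-53) - V(l(0)) = 8 - 1*0 = 8 + 0 = 8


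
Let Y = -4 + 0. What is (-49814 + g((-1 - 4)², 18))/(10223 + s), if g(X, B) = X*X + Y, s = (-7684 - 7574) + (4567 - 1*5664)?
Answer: 49193/6132 ≈ 8.0223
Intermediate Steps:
Y = -4
s = -16355 (s = -15258 + (4567 - 5664) = -15258 - 1097 = -16355)
g(X, B) = -4 + X² (g(X, B) = X*X - 4 = X² - 4 = -4 + X²)
(-49814 + g((-1 - 4)², 18))/(10223 + s) = (-49814 + (-4 + ((-1 - 4)²)²))/(10223 - 16355) = (-49814 + (-4 + ((-5)²)²))/(-6132) = (-49814 + (-4 + 25²))*(-1/6132) = (-49814 + (-4 + 625))*(-1/6132) = (-49814 + 621)*(-1/6132) = -49193*(-1/6132) = 49193/6132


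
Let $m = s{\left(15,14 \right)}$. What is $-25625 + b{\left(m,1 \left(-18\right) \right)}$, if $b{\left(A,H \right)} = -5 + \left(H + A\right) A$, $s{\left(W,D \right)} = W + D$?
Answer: $-25311$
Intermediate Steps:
$s{\left(W,D \right)} = D + W$
$m = 29$ ($m = 14 + 15 = 29$)
$b{\left(A,H \right)} = -5 + A \left(A + H\right)$ ($b{\left(A,H \right)} = -5 + \left(A + H\right) A = -5 + A \left(A + H\right)$)
$-25625 + b{\left(m,1 \left(-18\right) \right)} = -25625 + \left(-5 + 29^{2} + 29 \cdot 1 \left(-18\right)\right) = -25625 + \left(-5 + 841 + 29 \left(-18\right)\right) = -25625 - -314 = -25625 + 314 = -25311$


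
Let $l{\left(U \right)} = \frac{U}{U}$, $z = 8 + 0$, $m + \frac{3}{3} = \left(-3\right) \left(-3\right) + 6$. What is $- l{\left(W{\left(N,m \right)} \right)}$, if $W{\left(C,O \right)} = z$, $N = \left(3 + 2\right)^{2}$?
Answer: $-1$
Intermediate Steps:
$m = 14$ ($m = -1 + \left(\left(-3\right) \left(-3\right) + 6\right) = -1 + \left(9 + 6\right) = -1 + 15 = 14$)
$N = 25$ ($N = 5^{2} = 25$)
$z = 8$
$W{\left(C,O \right)} = 8$
$l{\left(U \right)} = 1$
$- l{\left(W{\left(N,m \right)} \right)} = \left(-1\right) 1 = -1$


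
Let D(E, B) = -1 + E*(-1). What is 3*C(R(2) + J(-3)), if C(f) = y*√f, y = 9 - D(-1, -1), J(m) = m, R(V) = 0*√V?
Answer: 27*I*√3 ≈ 46.765*I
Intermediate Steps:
D(E, B) = -1 - E
R(V) = 0
y = 9 (y = 9 - (-1 - 1*(-1)) = 9 - (-1 + 1) = 9 - 1*0 = 9 + 0 = 9)
C(f) = 9*√f
3*C(R(2) + J(-3)) = 3*(9*√(0 - 3)) = 3*(9*√(-3)) = 3*(9*(I*√3)) = 3*(9*I*√3) = 27*I*√3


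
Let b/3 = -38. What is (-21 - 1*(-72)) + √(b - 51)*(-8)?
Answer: 51 - 8*I*√165 ≈ 51.0 - 102.76*I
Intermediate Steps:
b = -114 (b = 3*(-38) = -114)
(-21 - 1*(-72)) + √(b - 51)*(-8) = (-21 - 1*(-72)) + √(-114 - 51)*(-8) = (-21 + 72) + √(-165)*(-8) = 51 + (I*√165)*(-8) = 51 - 8*I*√165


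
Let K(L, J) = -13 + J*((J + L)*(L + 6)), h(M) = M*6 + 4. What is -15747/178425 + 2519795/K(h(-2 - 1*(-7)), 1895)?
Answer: -617634455938/8696326671825 ≈ -0.071023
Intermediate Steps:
h(M) = 4 + 6*M (h(M) = 6*M + 4 = 4 + 6*M)
K(L, J) = -13 + J*(6 + L)*(J + L) (K(L, J) = -13 + J*((J + L)*(6 + L)) = -13 + J*((6 + L)*(J + L)) = -13 + J*(6 + L)*(J + L))
-15747/178425 + 2519795/K(h(-2 - 1*(-7)), 1895) = -15747/178425 + 2519795/(-13 + 6*1895² + 1895*(4 + 6*(-2 - 1*(-7)))² + (4 + 6*(-2 - 1*(-7)))*1895² + 6*1895*(4 + 6*(-2 - 1*(-7)))) = -15747*1/178425 + 2519795/(-13 + 6*3591025 + 1895*(4 + 6*(-2 + 7))² + (4 + 6*(-2 + 7))*3591025 + 6*1895*(4 + 6*(-2 + 7))) = -5249/59475 + 2519795/(-13 + 21546150 + 1895*(4 + 6*5)² + (4 + 6*5)*3591025 + 6*1895*(4 + 6*5)) = -5249/59475 + 2519795/(-13 + 21546150 + 1895*(4 + 30)² + (4 + 30)*3591025 + 6*1895*(4 + 30)) = -5249/59475 + 2519795/(-13 + 21546150 + 1895*34² + 34*3591025 + 6*1895*34) = -5249/59475 + 2519795/(-13 + 21546150 + 1895*1156 + 122094850 + 386580) = -5249/59475 + 2519795/(-13 + 21546150 + 2190620 + 122094850 + 386580) = -5249/59475 + 2519795/146218187 = -617634455938/8696326671825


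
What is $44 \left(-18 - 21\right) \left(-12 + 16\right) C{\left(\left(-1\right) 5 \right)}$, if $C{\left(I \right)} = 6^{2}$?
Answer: $-247104$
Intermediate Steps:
$C{\left(I \right)} = 36$
$44 \left(-18 - 21\right) \left(-12 + 16\right) C{\left(\left(-1\right) 5 \right)} = 44 \left(-18 - 21\right) \left(-12 + 16\right) 36 = 44 \left(\left(-39\right) 4\right) 36 = 44 \left(-156\right) 36 = \left(-6864\right) 36 = -247104$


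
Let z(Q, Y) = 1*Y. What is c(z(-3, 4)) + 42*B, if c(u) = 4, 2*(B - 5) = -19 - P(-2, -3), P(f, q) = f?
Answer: -143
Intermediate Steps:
z(Q, Y) = Y
B = -7/2 (B = 5 + (-19 - 1*(-2))/2 = 5 + (-19 + 2)/2 = 5 + (½)*(-17) = 5 - 17/2 = -7/2 ≈ -3.5000)
c(z(-3, 4)) + 42*B = 4 + 42*(-7/2) = 4 - 147 = -143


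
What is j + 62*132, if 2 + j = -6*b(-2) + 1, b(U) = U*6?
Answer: 8255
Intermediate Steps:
b(U) = 6*U
j = 71 (j = -2 + (-36*(-2) + 1) = -2 + (-6*(-12) + 1) = -2 + (72 + 1) = -2 + 73 = 71)
j + 62*132 = 71 + 62*132 = 71 + 8184 = 8255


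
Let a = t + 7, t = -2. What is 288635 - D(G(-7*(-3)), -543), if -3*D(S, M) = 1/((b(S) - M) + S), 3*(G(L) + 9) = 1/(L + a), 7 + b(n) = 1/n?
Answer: 8315552143331/28809923 ≈ 2.8864e+5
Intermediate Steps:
b(n) = -7 + 1/n
a = 5 (a = -2 + 7 = 5)
G(L) = -9 + 1/(3*(5 + L)) (G(L) = -9 + 1/(3*(L + 5)) = -9 + 1/(3*(5 + L)))
D(S, M) = -1/(3*(-7 + S + 1/S - M)) (D(S, M) = -1/(3*(((-7 + 1/S) - M) + S)) = -1/(3*((-7 + 1/S - M) + S)) = -1/(3*(-7 + S + 1/S - M)))
288635 - D(G(-7*(-3)), -543) = 288635 - (-134 - (-189)*(-3))/(3*(5 - 7*(-3)))/(3*(-1 + ((-134 - (-189)*(-3))/(3*(5 - 7*(-3))))*(7 - 543 - (-134 - (-189)*(-3))/(3*(5 - 7*(-3)))))) = 288635 - (-134 - 27*21)/(3*(5 + 21))/(3*(-1 + ((-134 - 27*21)/(3*(5 + 21)))*(7 - 543 - (-134 - 27*21)/(3*(5 + 21))))) = 288635 - (1/3)*(-134 - 567)/26/(3*(-1 + ((1/3)*(-134 - 567)/26)*(7 - 543 - (-134 - 567)/(3*26)))) = 288635 - (1/3)*(1/26)*(-701)/(3*(-1 + ((1/3)*(1/26)*(-701))*(7 - 543 - (-701)/(3*26)))) = 288635 - (-701)/(3*78*(-1 - 701*(7 - 543 - 1*(-701/78))/78)) = 288635 - (-701)/(3*78*(-1 - 701*(7 - 543 + 701/78)/78)) = 288635 - (-701)/(3*78*(-1 - 701/78*(-41107/78))) = 288635 - (-701)/(3*78*(-1 + 28816007/6084)) = 288635 - (-701)/(3*78*28809923/6084) = 288635 - (-701)*6084/(3*78*28809923) = 288635 - 1*(-18226/28809923) = 288635 + 18226/28809923 = 8315552143331/28809923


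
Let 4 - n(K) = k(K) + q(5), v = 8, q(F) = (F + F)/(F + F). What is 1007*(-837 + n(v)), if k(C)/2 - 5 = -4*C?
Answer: -785460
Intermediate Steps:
q(F) = 1 (q(F) = (2*F)/((2*F)) = (2*F)*(1/(2*F)) = 1)
k(C) = 10 - 8*C (k(C) = 10 + 2*(-4*C) = 10 - 8*C)
n(K) = -7 + 8*K (n(K) = 4 - ((10 - 8*K) + 1) = 4 - (11 - 8*K) = 4 + (-11 + 8*K) = -7 + 8*K)
1007*(-837 + n(v)) = 1007*(-837 + (-7 + 8*8)) = 1007*(-837 + (-7 + 64)) = 1007*(-837 + 57) = 1007*(-780) = -785460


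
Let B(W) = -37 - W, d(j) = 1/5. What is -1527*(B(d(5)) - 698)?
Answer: 5613252/5 ≈ 1.1227e+6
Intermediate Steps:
d(j) = 1/5
-1527*(B(d(5)) - 698) = -1527*((-37 - 1*1/5) - 698) = -1527*((-37 - 1/5) - 698) = -1527*(-186/5 - 698) = -1527*(-3676/5) = 5613252/5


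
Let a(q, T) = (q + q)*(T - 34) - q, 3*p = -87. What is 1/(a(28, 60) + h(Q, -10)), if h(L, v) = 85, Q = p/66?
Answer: 1/1513 ≈ 0.00066094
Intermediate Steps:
p = -29 (p = (1/3)*(-87) = -29)
Q = -29/66 ≈ -0.43939
a(q, T) = -q + 2*q*(-34 + T) (a(q, T) = (2*q)*(-34 + T) - q = 2*q*(-34 + T) - q = -q + 2*q*(-34 + T))
1/(a(28, 60) + h(Q, -10)) = 1/(28*(-69 + 2*60) + 85) = 1/(28*(-69 + 120) + 85) = 1/(28*51 + 85) = 1/(1428 + 85) = 1/1513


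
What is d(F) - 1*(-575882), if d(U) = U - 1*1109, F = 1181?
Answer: 575954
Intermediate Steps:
d(U) = -1109 + U (d(U) = U - 1109 = -1109 + U)
d(F) - 1*(-575882) = (-1109 + 1181) - 1*(-575882) = 72 + 575882 = 575954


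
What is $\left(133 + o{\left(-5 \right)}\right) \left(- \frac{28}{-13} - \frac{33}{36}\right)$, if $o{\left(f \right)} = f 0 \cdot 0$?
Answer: $\frac{25669}{156} \approx 164.54$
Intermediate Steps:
$o{\left(f \right)} = 0$ ($o{\left(f \right)} = 0 \cdot 0 = 0$)
$\left(133 + o{\left(-5 \right)}\right) \left(- \frac{28}{-13} - \frac{33}{36}\right) = \left(133 + 0\right) \left(- \frac{28}{-13} - \frac{33}{36}\right) = 133 \left(\left(-28\right) \left(- \frac{1}{13}\right) - \frac{11}{12}\right) = 133 \left(\frac{28}{13} - \frac{11}{12}\right) = 133 \cdot \frac{193}{156} = \frac{25669}{156}$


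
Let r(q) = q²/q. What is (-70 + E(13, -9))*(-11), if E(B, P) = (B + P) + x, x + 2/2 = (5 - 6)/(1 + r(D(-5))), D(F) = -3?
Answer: 1463/2 ≈ 731.50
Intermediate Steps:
r(q) = q
x = -½ (x = -1 + (5 - 6)/(1 - 3) = -1 - 1/(-2) = -1 - 1*(-½) = -1 + ½ = -½ ≈ -0.50000)
E(B, P) = -½ + B + P (E(B, P) = (B + P) - ½ = -½ + B + P)
(-70 + E(13, -9))*(-11) = (-70 + (-½ + 13 - 9))*(-11) = (-70 + 7/2)*(-11) = -133/2*(-11) = 1463/2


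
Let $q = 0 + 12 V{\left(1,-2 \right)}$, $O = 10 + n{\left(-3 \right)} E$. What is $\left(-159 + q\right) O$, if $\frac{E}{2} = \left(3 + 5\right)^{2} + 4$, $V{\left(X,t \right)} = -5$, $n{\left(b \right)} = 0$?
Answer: $-2190$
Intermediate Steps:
$E = 136$ ($E = 2 \left(\left(3 + 5\right)^{2} + 4\right) = 2 \left(8^{2} + 4\right) = 2 \left(64 + 4\right) = 2 \cdot 68 = 136$)
$O = 10$ ($O = 10 + 0 \cdot 136 = 10 + 0 = 10$)
$q = -60$ ($q = 0 + 12 \left(-5\right) = 0 - 60 = -60$)
$\left(-159 + q\right) O = \left(-159 - 60\right) 10 = \left(-219\right) 10 = -2190$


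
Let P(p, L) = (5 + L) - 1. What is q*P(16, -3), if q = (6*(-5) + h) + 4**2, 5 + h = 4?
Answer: -15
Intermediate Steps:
h = -1 (h = -5 + 4 = -1)
P(p, L) = 4 + L
q = -15 (q = (6*(-5) - 1) + 4**2 = (-30 - 1) + 16 = -31 + 16 = -15)
q*P(16, -3) = -15*(4 - 3) = -15*1 = -15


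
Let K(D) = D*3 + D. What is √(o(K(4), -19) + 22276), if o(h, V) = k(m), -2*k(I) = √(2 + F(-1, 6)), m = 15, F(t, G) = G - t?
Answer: √89098/2 ≈ 149.25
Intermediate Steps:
K(D) = 4*D (K(D) = 3*D + D = 4*D)
k(I) = -3/2 (k(I) = -√(2 + (6 - 1*(-1)))/2 = -√(2 + (6 + 1))/2 = -√(2 + 7)/2 = -√9/2 = -½*3 = -3/2)
o(h, V) = -3/2
√(o(K(4), -19) + 22276) = √(-3/2 + 22276) = √(44549/2) = √89098/2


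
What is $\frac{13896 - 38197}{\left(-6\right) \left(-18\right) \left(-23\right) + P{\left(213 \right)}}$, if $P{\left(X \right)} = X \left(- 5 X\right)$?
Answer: $\frac{24301}{229329} \approx 0.10597$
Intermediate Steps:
$P{\left(X \right)} = - 5 X^{2}$
$\frac{13896 - 38197}{\left(-6\right) \left(-18\right) \left(-23\right) + P{\left(213 \right)}} = \frac{13896 - 38197}{\left(-6\right) \left(-18\right) \left(-23\right) - 5 \cdot 213^{2}} = - \frac{24301}{108 \left(-23\right) - 226845} = - \frac{24301}{-2484 - 226845} = - \frac{24301}{-229329} = \left(-24301\right) \left(- \frac{1}{229329}\right) = \frac{24301}{229329}$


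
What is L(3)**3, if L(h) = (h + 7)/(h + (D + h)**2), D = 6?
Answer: 125/74088 ≈ 0.0016872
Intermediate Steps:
L(h) = (7 + h)/(h + (6 + h)**2) (L(h) = (h + 7)/(h + (6 + h)**2) = (7 + h)/(h + (6 + h)**2))
L(3)**3 = ((7 + 3)/(3 + (6 + 3)**2))**3 = (10/(3 + 9**2))**3 = (10/(3 + 81))**3 = (10/84)**3 = ((1/84)*10)**3 = (5/42)**3 = 125/74088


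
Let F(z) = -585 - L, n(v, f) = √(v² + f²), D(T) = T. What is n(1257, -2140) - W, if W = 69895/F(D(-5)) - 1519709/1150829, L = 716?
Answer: 82414334364/1497228529 + √6159649 ≈ 2536.9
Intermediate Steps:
n(v, f) = √(f² + v²)
F(z) = -1301 (F(z) = -585 - 1*716 = -585 - 716 = -1301)
W = -82414334364/1497228529 (W = 69895/(-1301) - 1519709/1150829 = 69895*(-1/1301) - 1519709*1/1150829 = -69895/1301 - 1519709/1150829 = -82414334364/1497228529 ≈ -55.045)
n(1257, -2140) - W = √((-2140)² + 1257²) - 1*(-82414334364/1497228529) = √(4579600 + 1580049) + 82414334364/1497228529 = √6159649 + 82414334364/1497228529 = 82414334364/1497228529 + √6159649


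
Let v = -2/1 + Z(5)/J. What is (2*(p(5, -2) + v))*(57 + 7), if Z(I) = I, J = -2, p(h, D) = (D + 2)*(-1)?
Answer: -576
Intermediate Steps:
p(h, D) = -2 - D (p(h, D) = (2 + D)*(-1) = -2 - D)
v = -9/2 (v = -2/1 + 5/(-2) = -2*1 + 5*(-1/2) = -2 - 5/2 = -9/2 ≈ -4.5000)
(2*(p(5, -2) + v))*(57 + 7) = (2*((-2 - 1*(-2)) - 9/2))*(57 + 7) = (2*((-2 + 2) - 9/2))*64 = (2*(0 - 9/2))*64 = (2*(-9/2))*64 = -9*64 = -576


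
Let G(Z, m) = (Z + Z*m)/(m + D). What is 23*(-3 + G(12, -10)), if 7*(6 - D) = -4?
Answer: 1311/2 ≈ 655.50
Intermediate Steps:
D = 46/7 (D = 6 - ⅐*(-4) = 6 + 4/7 = 46/7 ≈ 6.5714)
G(Z, m) = (Z + Z*m)/(46/7 + m) (G(Z, m) = (Z + Z*m)/(m + 46/7) = (Z + Z*m)/(46/7 + m))
23*(-3 + G(12, -10)) = 23*(-3 + 7*12*(1 - 10)/(46 + 7*(-10))) = 23*(-3 + 7*12*(-9)/(46 - 70)) = 23*(-3 + 7*12*(-9)/(-24)) = 23*(-3 + 7*12*(-1/24)*(-9)) = 23*(-3 + 63/2) = 23*(57/2) = 1311/2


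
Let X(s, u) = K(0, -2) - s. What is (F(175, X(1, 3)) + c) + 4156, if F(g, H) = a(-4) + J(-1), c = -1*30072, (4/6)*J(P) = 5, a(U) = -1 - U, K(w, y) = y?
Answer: -51811/2 ≈ -25906.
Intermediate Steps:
X(s, u) = -2 - s
J(P) = 15/2 (J(P) = (3/2)*5 = 15/2)
c = -30072
F(g, H) = 21/2 (F(g, H) = (-1 - 1*(-4)) + 15/2 = (-1 + 4) + 15/2 = 3 + 15/2 = 21/2)
(F(175, X(1, 3)) + c) + 4156 = (21/2 - 30072) + 4156 = -60123/2 + 4156 = -51811/2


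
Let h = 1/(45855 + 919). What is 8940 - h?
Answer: 418159559/46774 ≈ 8940.0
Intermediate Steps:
h = 1/46774 ≈ 2.1379e-5
8940 - h = 8940 - 1*1/46774 = 8940 - 1/46774 = 418159559/46774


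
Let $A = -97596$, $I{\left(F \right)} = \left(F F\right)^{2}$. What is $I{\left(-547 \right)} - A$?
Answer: $89526123277$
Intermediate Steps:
$I{\left(F \right)} = F^{4}$ ($I{\left(F \right)} = \left(F^{2}\right)^{2} = F^{4}$)
$I{\left(-547 \right)} - A = \left(-547\right)^{4} - -97596 = 89526025681 + 97596 = 89526123277$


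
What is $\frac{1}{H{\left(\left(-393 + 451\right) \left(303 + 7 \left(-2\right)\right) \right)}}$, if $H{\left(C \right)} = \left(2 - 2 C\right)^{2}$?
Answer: $\frac{1}{1123724484} \approx 8.899 \cdot 10^{-10}$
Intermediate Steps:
$\frac{1}{H{\left(\left(-393 + 451\right) \left(303 + 7 \left(-2\right)\right) \right)}} = \frac{1}{4 \left(-1 + \left(-393 + 451\right) \left(303 + 7 \left(-2\right)\right)\right)^{2}} = \frac{1}{4 \left(-1 + 58 \left(303 - 14\right)\right)^{2}} = \frac{1}{4 \left(-1 + 58 \cdot 289\right)^{2}} = \frac{1}{4 \left(-1 + 16762\right)^{2}} = \frac{1}{4 \cdot 16761^{2}} = \frac{1}{4 \cdot 280931121} = \frac{1}{1123724484}$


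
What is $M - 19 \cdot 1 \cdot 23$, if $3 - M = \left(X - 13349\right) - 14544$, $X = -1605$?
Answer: $29064$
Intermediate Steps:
$M = 29501$ ($M = 3 - \left(\left(-1605 - 13349\right) - 14544\right) = 3 - \left(-14954 - 14544\right) = 3 - -29498 = 3 + 29498 = 29501$)
$M - 19 \cdot 1 \cdot 23 = 29501 - 19 \cdot 1 \cdot 23 = 29501 - 19 \cdot 23 = 29501 - 437 = 29064$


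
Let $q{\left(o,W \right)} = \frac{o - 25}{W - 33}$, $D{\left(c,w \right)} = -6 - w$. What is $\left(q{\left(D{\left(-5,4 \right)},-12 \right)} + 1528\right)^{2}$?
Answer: $\frac{189310081}{81} \approx 2.3372 \cdot 10^{6}$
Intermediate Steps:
$q{\left(o,W \right)} = \frac{-25 + o}{-33 + W}$
$\left(q{\left(D{\left(-5,4 \right)},-12 \right)} + 1528\right)^{2} = \left(\frac{-25 - 10}{-33 - 12} + 1528\right)^{2} = \left(\frac{-25 - 10}{-45} + 1528\right)^{2} = \left(- \frac{-25 - 10}{45} + 1528\right)^{2} = \left(\left(- \frac{1}{45}\right) \left(-35\right) + 1528\right)^{2} = \left(\frac{7}{9} + 1528\right)^{2} = \left(\frac{13759}{9}\right)^{2} = \frac{189310081}{81}$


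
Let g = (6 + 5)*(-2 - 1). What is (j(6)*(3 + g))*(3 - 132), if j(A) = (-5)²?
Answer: 96750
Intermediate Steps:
g = -33 (g = 11*(-3) = -33)
j(A) = 25
(j(6)*(3 + g))*(3 - 132) = (25*(3 - 33))*(3 - 132) = (25*(-30))*(-129) = -750*(-129) = 96750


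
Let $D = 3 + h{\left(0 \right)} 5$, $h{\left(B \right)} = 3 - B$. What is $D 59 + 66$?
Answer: $1128$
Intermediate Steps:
$D = 18$ ($D = 3 + \left(3 - 0\right) 5 = 3 + \left(3 + 0\right) 5 = 3 + 3 \cdot 5 = 3 + 15 = 18$)
$D 59 + 66 = 18 \cdot 59 + 66 = 1062 + 66 = 1128$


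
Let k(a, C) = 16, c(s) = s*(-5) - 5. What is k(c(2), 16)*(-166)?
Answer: -2656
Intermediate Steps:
c(s) = -5 - 5*s (c(s) = -5*s - 5 = -5 - 5*s)
k(c(2), 16)*(-166) = 16*(-166) = -2656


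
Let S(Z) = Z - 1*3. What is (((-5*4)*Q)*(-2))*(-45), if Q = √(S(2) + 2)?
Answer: -1800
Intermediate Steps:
S(Z) = -3 + Z (S(Z) = Z - 3 = -3 + Z)
Q = 1 (Q = √((-3 + 2) + 2) = √(-1 + 2) = √1 = 1)
(((-5*4)*Q)*(-2))*(-45) = ((-5*4*1)*(-2))*(-45) = (-20*1*(-2))*(-45) = -20*(-2)*(-45) = 40*(-45) = -1800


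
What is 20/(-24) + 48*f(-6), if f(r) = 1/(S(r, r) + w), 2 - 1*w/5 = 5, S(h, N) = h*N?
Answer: 61/42 ≈ 1.4524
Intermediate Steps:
S(h, N) = N*h
w = -15 (w = 10 - 5*5 = 10 - 25 = -15)
f(r) = 1/(-15 + r**2) (f(r) = 1/(r*r - 15) = 1/(r**2 - 15) = 1/(-15 + r**2))
20/(-24) + 48*f(-6) = 20/(-24) + 48/(-15 + (-6)**2) = 20*(-1/24) + 48/(-15 + 36) = -5/6 + 48/21 = -5/6 + 48*(1/21) = -5/6 + 16/7 = 61/42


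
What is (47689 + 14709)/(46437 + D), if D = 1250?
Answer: 62398/47687 ≈ 1.3085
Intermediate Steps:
(47689 + 14709)/(46437 + D) = (47689 + 14709)/(46437 + 1250) = 62398/47687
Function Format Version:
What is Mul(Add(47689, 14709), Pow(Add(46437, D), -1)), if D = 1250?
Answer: Rational(62398, 47687) ≈ 1.3085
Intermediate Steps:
Mul(Add(47689, 14709), Pow(Add(46437, D), -1)) = Mul(Add(47689, 14709), Pow(Add(46437, 1250), -1)) = Mul(62398, Pow(47687, -1)) = Mul(62398, Rational(1, 47687)) = Rational(62398, 47687)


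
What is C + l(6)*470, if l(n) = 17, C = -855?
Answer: 7135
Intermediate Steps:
C + l(6)*470 = -855 + 17*470 = -855 + 7990 = 7135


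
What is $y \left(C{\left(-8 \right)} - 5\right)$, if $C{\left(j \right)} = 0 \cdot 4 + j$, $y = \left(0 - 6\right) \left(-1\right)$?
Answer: $-78$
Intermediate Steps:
$y = 6$ ($y = \left(0 - 6\right) \left(-1\right) = \left(-6\right) \left(-1\right) = 6$)
$C{\left(j \right)} = j$ ($C{\left(j \right)} = 0 + j = j$)
$y \left(C{\left(-8 \right)} - 5\right) = 6 \left(-8 - 5\right) = 6 \left(-13\right) = -78$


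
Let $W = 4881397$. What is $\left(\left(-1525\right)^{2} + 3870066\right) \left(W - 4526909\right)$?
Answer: $2196298111208$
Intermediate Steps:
$\left(\left(-1525\right)^{2} + 3870066\right) \left(W - 4526909\right) = \left(\left(-1525\right)^{2} + 3870066\right) \left(4881397 - 4526909\right) = \left(2325625 + 3870066\right) 354488 = 6195691 \cdot 354488 = 2196298111208$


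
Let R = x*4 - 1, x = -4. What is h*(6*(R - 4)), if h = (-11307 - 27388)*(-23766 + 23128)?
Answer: -3110613660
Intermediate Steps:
R = -17 (R = -4*4 - 1 = -16 - 1 = -17)
h = 24687410 (h = -38695*(-638) = 24687410)
h*(6*(R - 4)) = 24687410*(6*(-17 - 4)) = 24687410*(6*(-21)) = 24687410*(-126) = -3110613660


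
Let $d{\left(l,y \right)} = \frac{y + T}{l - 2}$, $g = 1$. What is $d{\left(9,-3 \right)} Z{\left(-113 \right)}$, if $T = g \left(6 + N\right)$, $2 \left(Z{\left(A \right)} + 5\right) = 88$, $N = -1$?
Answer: $\frac{78}{7} \approx 11.143$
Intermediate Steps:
$Z{\left(A \right)} = 39$ ($Z{\left(A \right)} = -5 + \frac{1}{2} \cdot 88 = -5 + 44 = 39$)
$T = 5$ ($T = 1 \left(6 - 1\right) = 1 \cdot 5 = 5$)
$d{\left(l,y \right)} = \frac{5 + y}{-2 + l}$ ($d{\left(l,y \right)} = \frac{y + 5}{l - 2} = \frac{5 + y}{-2 + l}$)
$d{\left(9,-3 \right)} Z{\left(-113 \right)} = \frac{5 - 3}{-2 + 9} \cdot 39 = \frac{1}{7} \cdot 2 \cdot 39 = \frac{2}{7} \cdot 39 = \frac{78}{7}$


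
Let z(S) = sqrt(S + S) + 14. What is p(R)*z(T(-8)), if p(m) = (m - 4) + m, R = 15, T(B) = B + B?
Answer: 364 + 104*I*sqrt(2) ≈ 364.0 + 147.08*I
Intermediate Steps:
T(B) = 2*B
z(S) = 14 + sqrt(2)*sqrt(S) (z(S) = sqrt(2*S) + 14 = sqrt(2)*sqrt(S) + 14 = 14 + sqrt(2)*sqrt(S))
p(m) = -4 + 2*m (p(m) = (-4 + m) + m = -4 + 2*m)
p(R)*z(T(-8)) = (-4 + 2*15)*(14 + sqrt(2)*sqrt(2*(-8))) = (-4 + 30)*(14 + sqrt(2)*sqrt(-16)) = 26*(14 + sqrt(2)*(4*I)) = 26*(14 + 4*I*sqrt(2)) = 364 + 104*I*sqrt(2)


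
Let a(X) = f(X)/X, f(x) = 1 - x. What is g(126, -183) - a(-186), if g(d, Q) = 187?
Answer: 34969/186 ≈ 188.01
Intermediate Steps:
a(X) = (1 - X)/X
g(126, -183) - a(-186) = 187 - (1 - 1*(-186))/(-186) = 187 - (-1)*(1 + 186)/186 = 187 - (-1)*187/186 = 187 - 1*(-187/186) = 187 + 187/186 = 34969/186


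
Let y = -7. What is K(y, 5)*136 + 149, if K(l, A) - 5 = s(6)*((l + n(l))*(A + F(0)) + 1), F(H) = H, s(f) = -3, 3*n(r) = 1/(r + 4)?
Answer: 44783/3 ≈ 14928.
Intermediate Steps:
n(r) = 1/(3*(4 + r)) (n(r) = 1/(3*(r + 4)) = 1/(3*(4 + r)))
K(l, A) = 2 - 3*A*(l + 1/(3*(4 + l))) (K(l, A) = 5 - 3*((l + 1/(3*(4 + l)))*(A + 0) + 1) = 5 - 3*((l + 1/(3*(4 + l)))*A + 1) = 5 - 3*(A*(l + 1/(3*(4 + l))) + 1) = 5 - 3*(1 + A*(l + 1/(3*(4 + l)))) = 5 + (-3 - 3*A*(l + 1/(3*(4 + l)))) = 2 - 3*A*(l + 1/(3*(4 + l))))
K(y, 5)*136 + 149 = ((-1*5 + (2 - 3*5*(-7))*(4 - 7))/(4 - 7))*136 + 149 = ((-5 + (2 + 105)*(-3))/(-3))*136 + 149 = -(-5 + 107*(-3))/3*136 + 149 = -(-5 - 321)/3*136 + 149 = -⅓*(-326)*136 + 149 = (326/3)*136 + 149 = 44336/3 + 149 = 44783/3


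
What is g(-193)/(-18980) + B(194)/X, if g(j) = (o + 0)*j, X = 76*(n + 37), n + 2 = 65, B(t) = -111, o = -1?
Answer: -178679/7212400 ≈ -0.024774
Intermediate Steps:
n = 63 (n = -2 + 65 = 63)
X = 7600 (X = 76*(63 + 37) = 76*100 = 7600)
g(j) = -j (g(j) = (-1 + 0)*j = -j)
g(-193)/(-18980) + B(194)/X = -1*(-193)/(-18980) - 111/7600 = 193*(-1/18980) - 111*1/7600 = -193/18980 - 111/7600 = -178679/7212400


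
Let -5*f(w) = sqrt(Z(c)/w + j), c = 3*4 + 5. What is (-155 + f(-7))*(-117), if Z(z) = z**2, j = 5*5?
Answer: 18135 + 117*I*sqrt(798)/35 ≈ 18135.0 + 94.432*I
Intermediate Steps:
j = 25
c = 17 (c = 12 + 5 = 17)
f(w) = -sqrt(25 + 289/w)/5 (f(w) = -sqrt(17**2/w + 25)/5 = -sqrt(289/w + 25)/5 = -sqrt(25 + 289/w)/5)
(-155 + f(-7))*(-117) = (-155 - sqrt(25 + 289/(-7))/5)*(-117) = (-155 - sqrt(25 + 289*(-1/7))/5)*(-117) = (-155 - sqrt(25 - 289/7)/5)*(-117) = (-155 - I*sqrt(798)/35)*(-117) = 18135 + 117*I*sqrt(798)/35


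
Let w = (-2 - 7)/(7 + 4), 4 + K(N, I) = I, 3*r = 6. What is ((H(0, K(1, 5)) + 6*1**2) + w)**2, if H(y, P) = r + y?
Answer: 6241/121 ≈ 51.578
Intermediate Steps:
r = 2 (r = (1/3)*6 = 2)
K(N, I) = -4 + I
H(y, P) = 2 + y
w = -9/11 ≈ -0.81818
((H(0, K(1, 5)) + 6*1**2) + w)**2 = (((2 + 0) + 6*1**2) - 9/11)**2 = ((2 + 6*1) - 9/11)**2 = ((2 + 6) - 9/11)**2 = (8 - 9/11)**2 = (79/11)**2 = 6241/121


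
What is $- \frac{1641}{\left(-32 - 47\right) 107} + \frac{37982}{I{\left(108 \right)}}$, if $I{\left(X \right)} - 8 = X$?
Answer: $\frac{160626101}{490274} \approx 327.63$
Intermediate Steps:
$I{\left(X \right)} = 8 + X$
$- \frac{1641}{\left(-32 - 47\right) 107} + \frac{37982}{I{\left(108 \right)}} = - \frac{1641}{\left(-32 - 47\right) 107} + \frac{37982}{8 + 108} = - \frac{1641}{\left(-79\right) 107} + \frac{37982}{116} = - \frac{1641}{-8453} + 37982 \cdot \frac{1}{116} = \left(-1641\right) \left(- \frac{1}{8453}\right) + \frac{18991}{58} = \frac{1641}{8453} + \frac{18991}{58} = \frac{160626101}{490274}$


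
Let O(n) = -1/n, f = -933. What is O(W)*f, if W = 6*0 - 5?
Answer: -933/5 ≈ -186.60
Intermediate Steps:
W = -5 (W = 0 - 5 = -5)
O(W)*f = -1/(-5)*(-933) = -1*(-⅕)*(-933) = (⅕)*(-933) = -933/5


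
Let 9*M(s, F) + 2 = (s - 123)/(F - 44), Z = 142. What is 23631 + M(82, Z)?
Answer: 6947435/294 ≈ 23631.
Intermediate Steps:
M(s, F) = -2/9 + (-123 + s)/(9*(-44 + F)) (M(s, F) = -2/9 + ((s - 123)/(F - 44))/9 = -2/9 + ((-123 + s)/(-44 + F))/9 = -2/9 + (-123 + s)/(9*(-44 + F)))
23631 + M(82, Z) = 23631 + (-35 + 82 - 2*142)/(9*(-44 + 142)) = 23631 + (1/9)*(-35 + 82 - 284)/98 = 23631 + (1/9)*(1/98)*(-237) = 23631 - 79/294 = 6947435/294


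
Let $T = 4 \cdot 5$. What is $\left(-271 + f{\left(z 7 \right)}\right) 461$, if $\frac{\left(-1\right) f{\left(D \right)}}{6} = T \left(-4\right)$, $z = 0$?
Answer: $96349$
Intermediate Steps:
$T = 20$
$f{\left(D \right)} = 480$ ($f{\left(D \right)} = - 6 \cdot 20 \left(-4\right) = \left(-6\right) \left(-80\right) = 480$)
$\left(-271 + f{\left(z 7 \right)}\right) 461 = \left(-271 + 480\right) 461 = 209 \cdot 461 = 96349$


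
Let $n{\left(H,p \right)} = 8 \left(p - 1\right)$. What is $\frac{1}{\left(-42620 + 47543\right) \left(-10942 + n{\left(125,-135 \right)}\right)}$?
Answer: $- \frac{1}{59223690} \approx -1.6885 \cdot 10^{-8}$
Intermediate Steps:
$n{\left(H,p \right)} = -8 + 8 p$ ($n{\left(H,p \right)} = 8 \left(-1 + p\right) = -8 + 8 p$)
$\frac{1}{\left(-42620 + 47543\right) \left(-10942 + n{\left(125,-135 \right)}\right)} = \frac{1}{\left(-42620 + 47543\right) \left(-10942 + \left(-8 + 8 \left(-135\right)\right)\right)} = \frac{1}{4923 \left(-10942 - 1088\right)} = \frac{1}{4923 \left(-12030\right)} = \frac{1}{-59223690} = - \frac{1}{59223690}$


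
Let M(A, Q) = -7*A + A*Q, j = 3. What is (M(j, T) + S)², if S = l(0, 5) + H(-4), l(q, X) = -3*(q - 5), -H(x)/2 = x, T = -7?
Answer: 361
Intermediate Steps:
H(x) = -2*x
l(q, X) = 15 - 3*q (l(q, X) = -3*(-5 + q) = 15 - 3*q)
S = 23 (S = (15 - 3*0) - 2*(-4) = (15 + 0) + 8 = 15 + 8 = 23)
(M(j, T) + S)² = (3*(-7 - 7) + 23)² = (3*(-14) + 23)² = (-42 + 23)² = (-19)² = 361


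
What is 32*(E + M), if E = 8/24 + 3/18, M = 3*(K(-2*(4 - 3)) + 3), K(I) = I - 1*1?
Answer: 16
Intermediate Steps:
K(I) = -1 + I (K(I) = I - 1 = -1 + I)
M = 0 (M = 3*((-1 - 2*(4 - 3)) + 3) = 3*((-1 - 2*1) + 3) = 3*((-1 - 2) + 3) = 3*(-3 + 3) = 3*0 = 0)
E = ½ (E = 8*(1/24) + 3*(1/18) = ⅓ + ⅙ = ½ ≈ 0.50000)
32*(E + M) = 32*(½ + 0) = 32*(½) = 16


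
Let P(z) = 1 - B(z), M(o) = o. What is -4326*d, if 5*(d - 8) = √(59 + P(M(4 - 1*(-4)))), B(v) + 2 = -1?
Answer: -34608 - 12978*√7/5 ≈ -41475.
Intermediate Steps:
B(v) = -3 (B(v) = -2 - 1 = -3)
P(z) = 4 (P(z) = 1 - 1*(-3) = 1 + 3 = 4)
d = 8 + 3*√7/5 (d = 8 + √(59 + 4)/5 = 8 + √63/5 = 8 + (3*√7)/5 = 8 + 3*√7/5 ≈ 9.5874)
-4326*d = -4326*(8 + 3*√7/5) = -34608 - 12978*√7/5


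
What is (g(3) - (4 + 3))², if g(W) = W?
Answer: 16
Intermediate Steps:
(g(3) - (4 + 3))² = (3 - (4 + 3))² = (3 - 1*7)² = (3 - 7)² = (-4)² = 16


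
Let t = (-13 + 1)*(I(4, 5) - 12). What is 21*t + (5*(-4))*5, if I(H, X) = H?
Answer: 1916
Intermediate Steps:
t = 96 (t = (-13 + 1)*(4 - 12) = -12*(-8) = 96)
21*t + (5*(-4))*5 = 21*96 + (5*(-4))*5 = 2016 - 20*5 = 2016 - 100 = 1916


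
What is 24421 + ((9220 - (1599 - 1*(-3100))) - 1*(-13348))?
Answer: 42290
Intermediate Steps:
24421 + ((9220 - (1599 - 1*(-3100))) - 1*(-13348)) = 24421 + ((9220 - (1599 + 3100)) + 13348) = 24421 + ((9220 - 1*4699) + 13348) = 24421 + ((9220 - 4699) + 13348) = 24421 + (4521 + 13348) = 24421 + 17869 = 42290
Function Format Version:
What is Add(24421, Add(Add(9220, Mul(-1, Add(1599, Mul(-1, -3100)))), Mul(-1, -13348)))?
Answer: 42290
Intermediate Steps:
Add(24421, Add(Add(9220, Mul(-1, Add(1599, Mul(-1, -3100)))), Mul(-1, -13348))) = Add(24421, Add(Add(9220, Mul(-1, Add(1599, 3100))), 13348)) = Add(24421, Add(Add(9220, Mul(-1, 4699)), 13348)) = Add(24421, Add(Add(9220, -4699), 13348)) = Add(24421, Add(4521, 13348)) = Add(24421, 17869) = 42290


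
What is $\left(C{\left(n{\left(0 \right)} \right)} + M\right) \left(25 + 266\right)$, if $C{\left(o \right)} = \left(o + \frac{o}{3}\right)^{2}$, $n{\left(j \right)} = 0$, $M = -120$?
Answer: $-34920$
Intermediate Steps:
$C{\left(o \right)} = \frac{16 o^{2}}{9}$ ($C{\left(o \right)} = \left(o + o \frac{1}{3}\right)^{2} = \left(o + \frac{o}{3}\right)^{2} = \left(\frac{4 o}{3}\right)^{2} = \frac{16 o^{2}}{9}$)
$\left(C{\left(n{\left(0 \right)} \right)} + M\right) \left(25 + 266\right) = \left(\frac{16 \cdot 0^{2}}{9} - 120\right) \left(25 + 266\right) = \left(\frac{16}{9} \cdot 0 - 120\right) 291 = \left(0 - 120\right) 291 = \left(-120\right) 291 = -34920$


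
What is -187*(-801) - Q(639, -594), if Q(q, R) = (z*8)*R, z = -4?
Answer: 130779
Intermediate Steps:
Q(q, R) = -32*R (Q(q, R) = (-4*8)*R = -32*R)
-187*(-801) - Q(639, -594) = -187*(-801) - (-32)*(-594) = 149787 - 1*19008 = 149787 - 19008 = 130779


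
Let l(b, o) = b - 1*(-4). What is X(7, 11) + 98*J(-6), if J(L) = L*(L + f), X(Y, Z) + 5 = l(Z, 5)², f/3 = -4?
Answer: 10804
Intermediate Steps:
l(b, o) = 4 + b (l(b, o) = b + 4 = 4 + b)
f = -12 (f = 3*(-4) = -12)
X(Y, Z) = -5 + (4 + Z)²
J(L) = L*(-12 + L) (J(L) = L*(L - 12) = L*(-12 + L))
X(7, 11) + 98*J(-6) = (-5 + (4 + 11)²) + 98*(-6*(-12 - 6)) = (-5 + 15²) + 98*(-6*(-18)) = (-5 + 225) + 98*108 = 220 + 10584 = 10804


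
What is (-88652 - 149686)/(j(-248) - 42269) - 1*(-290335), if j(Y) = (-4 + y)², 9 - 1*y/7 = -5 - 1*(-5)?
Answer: 5630876159/19394 ≈ 2.9034e+5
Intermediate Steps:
y = 63 (y = 63 - 7*(-5 - 1*(-5)) = 63 - 7*(-5 + 5) = 63 - 7*0 = 63 + 0 = 63)
j(Y) = 3481 (j(Y) = (-4 + 63)² = 59² = 3481)
(-88652 - 149686)/(j(-248) - 42269) - 1*(-290335) = (-88652 - 149686)/(3481 - 42269) - 1*(-290335) = -238338/(-38788) + 290335 = -238338*(-1/38788) + 290335 = 119169/19394 + 290335 = 5630876159/19394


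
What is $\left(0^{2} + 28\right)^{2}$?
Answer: $784$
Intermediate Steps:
$\left(0^{2} + 28\right)^{2} = \left(0 + 28\right)^{2} = 28^{2} = 784$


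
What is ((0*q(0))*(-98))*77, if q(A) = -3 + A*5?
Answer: 0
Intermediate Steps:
q(A) = -3 + 5*A
((0*q(0))*(-98))*77 = ((0*(-3 + 5*0))*(-98))*77 = ((0*(-3 + 0))*(-98))*77 = ((0*(-3))*(-98))*77 = (0*(-98))*77 = 0*77 = 0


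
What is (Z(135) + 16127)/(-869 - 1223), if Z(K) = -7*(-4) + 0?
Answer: -16155/2092 ≈ -7.7223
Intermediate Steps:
Z(K) = 28 (Z(K) = 28 + 0 = 28)
(Z(135) + 16127)/(-869 - 1223) = (28 + 16127)/(-869 - 1223) = 16155/(-2092) = 16155*(-1/2092) = -16155/2092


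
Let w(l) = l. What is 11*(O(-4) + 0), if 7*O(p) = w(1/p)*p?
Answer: 11/7 ≈ 1.5714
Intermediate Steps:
O(p) = ⅐ (O(p) = (p/p)/7 = (⅐)*1 = ⅐)
11*(O(-4) + 0) = 11*(⅐ + 0) = 11*(⅐) = 11/7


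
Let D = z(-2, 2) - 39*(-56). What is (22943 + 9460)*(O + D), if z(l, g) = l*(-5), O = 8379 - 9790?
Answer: 25371549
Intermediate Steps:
O = -1411
z(l, g) = -5*l
D = 2194 (D = -5*(-2) - 39*(-56) = 10 + 2184 = 2194)
(22943 + 9460)*(O + D) = (22943 + 9460)*(-1411 + 2194) = 32403*783 = 25371549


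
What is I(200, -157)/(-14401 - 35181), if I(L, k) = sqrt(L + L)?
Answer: -10/24791 ≈ -0.00040337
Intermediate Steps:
I(L, k) = sqrt(2)*sqrt(L) (I(L, k) = sqrt(2*L) = sqrt(2)*sqrt(L))
I(200, -157)/(-14401 - 35181) = (sqrt(2)*sqrt(200))/(-14401 - 35181) = (sqrt(2)*(10*sqrt(2)))/(-49582) = 20*(-1/49582) = -10/24791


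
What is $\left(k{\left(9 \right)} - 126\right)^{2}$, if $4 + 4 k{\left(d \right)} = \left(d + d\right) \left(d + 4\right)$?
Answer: $\frac{18769}{4} \approx 4692.3$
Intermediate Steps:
$k{\left(d \right)} = -1 + \frac{d \left(4 + d\right)}{2}$ ($k{\left(d \right)} = -1 + \frac{\left(d + d\right) \left(d + 4\right)}{4} = -1 + \frac{2 d \left(4 + d\right)}{4} = -1 + \frac{d \left(4 + d\right)}{2}$)
$\left(k{\left(9 \right)} - 126\right)^{2} = \left(\left(-1 + \frac{9^{2}}{2} + 2 \cdot 9\right) - 126\right)^{2} = \left(\left(-1 + \frac{1}{2} \cdot 81 + 18\right) - 126\right)^{2} = \left(\left(-1 + \frac{81}{2} + 18\right) - 126\right)^{2} = \left(\frac{115}{2} - 126\right)^{2} = \left(- \frac{137}{2}\right)^{2} = \frac{18769}{4}$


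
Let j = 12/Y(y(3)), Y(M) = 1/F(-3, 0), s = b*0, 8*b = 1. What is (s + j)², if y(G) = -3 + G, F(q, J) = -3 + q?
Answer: 5184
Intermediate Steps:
b = ⅛ (b = (⅛)*1 = ⅛ ≈ 0.12500)
s = 0 (s = (⅛)*0 = 0)
Y(M) = -⅙ (Y(M) = 1/(-3 - 3) = 1/(-6) = -⅙)
j = -72 (j = 12/(-⅙) = 12*(-6) = -72)
(s + j)² = (0 - 72)² = (-72)² = 5184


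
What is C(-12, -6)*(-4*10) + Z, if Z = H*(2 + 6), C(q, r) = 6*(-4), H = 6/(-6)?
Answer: 952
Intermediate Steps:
H = -1 (H = 6*(-⅙) = -1)
C(q, r) = -24
Z = -8 (Z = -(2 + 6) = -1*8 = -8)
C(-12, -6)*(-4*10) + Z = -(-96)*10 - 8 = -24*(-40) - 8 = 960 - 8 = 952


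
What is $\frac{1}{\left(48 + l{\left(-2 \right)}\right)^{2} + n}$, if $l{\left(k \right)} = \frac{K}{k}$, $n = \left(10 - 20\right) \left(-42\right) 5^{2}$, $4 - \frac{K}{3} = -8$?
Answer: $\frac{1}{11400} \approx 8.7719 \cdot 10^{-5}$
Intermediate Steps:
$K = 36$ ($K = 12 - -24 = 12 + 24 = 36$)
$n = 10500$ ($n = \left(-10\right) \left(-42\right) 25 = 420 \cdot 25 = 10500$)
$l{\left(k \right)} = \frac{36}{k}$
$\frac{1}{\left(48 + l{\left(-2 \right)}\right)^{2} + n} = \frac{1}{\left(48 + \frac{36}{-2}\right)^{2} + 10500} = \frac{1}{\left(48 + 36 \left(- \frac{1}{2}\right)\right)^{2} + 10500} = \frac{1}{\left(48 - 18\right)^{2} + 10500} = \frac{1}{30^{2} + 10500} = \frac{1}{900 + 10500} = \frac{1}{11400}$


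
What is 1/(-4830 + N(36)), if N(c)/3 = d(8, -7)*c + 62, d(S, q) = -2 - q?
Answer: -1/4104 ≈ -0.00024366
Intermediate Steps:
N(c) = 186 + 15*c (N(c) = 3*((-2 - 1*(-7))*c + 62) = 3*((-2 + 7)*c + 62) = 3*(5*c + 62) = 3*(62 + 5*c) = 186 + 15*c)
1/(-4830 + N(36)) = 1/(-4830 + (186 + 15*36)) = 1/(-4830 + (186 + 540)) = 1/(-4830 + 726) = 1/(-4104) = -1/4104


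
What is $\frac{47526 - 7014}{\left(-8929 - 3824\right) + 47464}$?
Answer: $\frac{40512}{34711} \approx 1.1671$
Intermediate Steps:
$\frac{47526 - 7014}{\left(-8929 - 3824\right) + 47464} = \frac{40512}{-12753 + 47464} = \frac{40512}{34711}$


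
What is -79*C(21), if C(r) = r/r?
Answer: -79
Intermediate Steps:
C(r) = 1
-79*C(21) = -79*1 = -79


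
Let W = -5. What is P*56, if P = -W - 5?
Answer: 0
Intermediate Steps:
P = 0 (P = -1*(-5) - 5 = 5 - 5 = 0)
P*56 = 0*56 = 0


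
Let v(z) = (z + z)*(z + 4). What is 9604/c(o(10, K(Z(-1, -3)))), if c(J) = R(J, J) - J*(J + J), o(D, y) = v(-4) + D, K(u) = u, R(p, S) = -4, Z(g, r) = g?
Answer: -2401/51 ≈ -47.078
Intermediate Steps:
v(z) = 2*z*(4 + z) (v(z) = (2*z)*(4 + z) = 2*z*(4 + z))
o(D, y) = D (o(D, y) = 2*(-4)*(4 - 4) + D = 2*(-4)*0 + D = 0 + D = D)
c(J) = -4 - 2*J**2 (c(J) = -4 - J*(J + J) = -4 - J*2*J = -4 - 2*J**2)
9604/c(o(10, K(Z(-1, -3)))) = 9604/(-4 - 2*10**2) = 9604/(-4 - 2*100) = 9604/(-4 - 200) = 9604/(-204) = 9604*(-1/204) = -2401/51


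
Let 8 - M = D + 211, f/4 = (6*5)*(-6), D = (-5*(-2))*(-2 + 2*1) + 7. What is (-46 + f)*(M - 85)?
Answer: 225970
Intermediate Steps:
D = 7 (D = 10*(-2 + 2) + 7 = 10*0 + 7 = 0 + 7 = 7)
f = -720 (f = 4*((6*5)*(-6)) = 4*(30*(-6)) = 4*(-180) = -720)
M = -210 (M = 8 - (7 + 211) = 8 - 1*218 = 8 - 218 = -210)
(-46 + f)*(M - 85) = (-46 - 720)*(-210 - 85) = -766*(-295) = 225970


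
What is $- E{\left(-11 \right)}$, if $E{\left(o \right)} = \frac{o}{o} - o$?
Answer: $-12$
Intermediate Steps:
$E{\left(o \right)} = 1 - o$
$- E{\left(-11 \right)} = - (1 - -11) = - (1 + 11) = \left(-1\right) 12 = -12$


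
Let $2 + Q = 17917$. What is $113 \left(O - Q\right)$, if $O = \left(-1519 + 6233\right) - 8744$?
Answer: $-2479785$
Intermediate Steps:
$Q = 17915$ ($Q = -2 + 17917 = 17915$)
$O = -4030$ ($O = 4714 - 8744 = -4030$)
$113 \left(O - Q\right) = 113 \left(-4030 - 17915\right) = 113 \left(-21945\right) = -2479785$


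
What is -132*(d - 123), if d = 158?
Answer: -4620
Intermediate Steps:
-132*(d - 123) = -132*(158 - 123) = -132*35 = -4620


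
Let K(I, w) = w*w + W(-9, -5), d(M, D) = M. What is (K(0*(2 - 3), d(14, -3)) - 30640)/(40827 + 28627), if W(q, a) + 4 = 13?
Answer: -30435/69454 ≈ -0.43820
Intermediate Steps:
W(q, a) = 9 (W(q, a) = -4 + 13 = 9)
K(I, w) = 9 + w² (K(I, w) = w*w + 9 = w² + 9 = 9 + w²)
(K(0*(2 - 3), d(14, -3)) - 30640)/(40827 + 28627) = ((9 + 14²) - 30640)/(40827 + 28627) = ((9 + 196) - 30640)/69454 = (205 - 30640)*(1/69454) = -30435*1/69454 = -30435/69454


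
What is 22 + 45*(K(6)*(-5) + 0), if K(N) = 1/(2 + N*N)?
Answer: 611/38 ≈ 16.079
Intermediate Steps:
K(N) = 1/(2 + N²)
22 + 45*(K(6)*(-5) + 0) = 22 + 45*(-5/(2 + 6²) + 0) = 22 + 45*(-5/(2 + 36) + 0) = 22 + 45*(-5/38 + 0) = 22 + 45*(-5/38) = 22 - 225/38 = 611/38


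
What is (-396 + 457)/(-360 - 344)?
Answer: -61/704 ≈ -0.086648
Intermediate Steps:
(-396 + 457)/(-360 - 344) = 61/(-704) = 61*(-1/704) = -61/704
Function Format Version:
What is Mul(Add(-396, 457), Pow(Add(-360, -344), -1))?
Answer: Rational(-61, 704) ≈ -0.086648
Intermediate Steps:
Mul(Add(-396, 457), Pow(Add(-360, -344), -1)) = Mul(61, Pow(-704, -1)) = Mul(61, Rational(-1, 704)) = Rational(-61, 704)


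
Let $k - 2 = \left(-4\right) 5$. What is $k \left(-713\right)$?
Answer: $12834$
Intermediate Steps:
$k = -18$ ($k = 2 - 20 = -18$)
$k \left(-713\right) = \left(-18\right) \left(-713\right) = 12834$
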